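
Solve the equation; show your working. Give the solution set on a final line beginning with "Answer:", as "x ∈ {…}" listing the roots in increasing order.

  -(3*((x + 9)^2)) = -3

Step 1. [-(3*((x + 9)^2)) = -3] leading − — multiply by −1, so neg: 3*((x + 9)^2) = 3.
Step 2. [3*((x + 9)^2) = 3] 3 out front; divide by 3 ⇒ div: (x + 9)^2 = 1.
Step 3. [(x + 9)^2 = 1] LHS squared, RHS 1 ≥ 0: apply √ (±), so sqrt: x + 9 = 1 or -1.
Step 4. [x + 9 = 1 or -1] subtract 9: x sits inside (… + 9) ⇒ sub: x = -8 or -10.

Answer: x ∈ {-10, -8}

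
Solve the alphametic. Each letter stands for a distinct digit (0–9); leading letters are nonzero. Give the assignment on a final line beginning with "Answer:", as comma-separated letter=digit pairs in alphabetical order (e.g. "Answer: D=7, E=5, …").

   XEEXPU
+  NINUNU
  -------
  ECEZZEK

Step 1. [col 1: U + U ≡ K (mod 10)] K=4 is one option consistent with column 1 (U + U ≡ K (mod 10), carry-in 0) — take it, so K=4.
Step 2. [E] the sum has 7 digits but both addends have 6; that extra leading digit E is the final carry, namely 1, so E=1.
Step 3. [col 1: U + U ≡ K (mod 10)] no forcing yet in column 1 (carry-in 0); U=2 is free and consistent — try it, so U=2.
Step 4. [col 2: P + N ≡ E (mod 10)] column 2 (P + N ≡ E (mod 10), carry-in 0) doesn't pin N yet; pick N=8 and continue. So N=8.
Step 5. [col 2: P + N ≡ E (mod 10)] in column 2 we have P+N≡E with carry-in 0; given N=8, E=1 and digits 1,2,4,8 already taken and all letters distinct, that pins P to 3. So P=3.
Step 6. [col 3: X + U ≡ Z (mod 10)] X=7 is one option consistent with column 3 (X + U ≡ Z (mod 10), carry-in 1) — take it, so X=7.
Step 7. [col 3: X + U ≡ Z (mod 10)] in column 3 we have X+U≡Z with carry-in 1; given X=7, U=2 and digits 1,2,3,4,7,8 already taken and all letters distinct, that pins Z to 0, so Z=0.
Step 8. [col 5: E + I ≡ E (mod 10)] column 5 reads E+I+carry(1)=E with E=1; with digits 0,1,2,3,4,7,8 already taken and all letters distinct, the only value for I is 9. So I=9.
Step 9. [col 6: X + N ≡ C (mod 10)] from column 6 (X=7, N=8, carry-in 1, digits 0,1,2,3,4,7,8,9 already taken and all letters distinct): C must equal 6. So C=6.

Answer: C=6, E=1, I=9, K=4, N=8, P=3, U=2, X=7, Z=0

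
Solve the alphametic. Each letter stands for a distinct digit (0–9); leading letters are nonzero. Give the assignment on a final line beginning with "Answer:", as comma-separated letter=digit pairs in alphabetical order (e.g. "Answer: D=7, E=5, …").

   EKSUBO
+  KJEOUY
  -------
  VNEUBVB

Step 1. [col 1: O + Y ≡ B (mod 10)] several values work for O in column 1 (O + Y ≡ B (mod 10), carry-in 0); try O=6. So O=6.
Step 2. [col 1: O + Y ≡ B (mod 10)] column 1 (O + Y ≡ B (mod 10), carry-in 0) doesn't pin B yet; pick B=9 and continue ⇒ B=9.
Step 3. [V] adding two 6-digit numbers gives at most 6+1 digits, and here it does — V is that final carry and must be 1, so V=1.
Step 4. [col 1: O + Y ≡ B (mod 10)] column 1 reads O+Y+carry(0)=B with O=6, B=9; with digits 1,6,9 already taken and all letters distinct, the only value for Y is 3. So Y=3.
Step 5. [col 2: B + U ≡ V (mod 10)] column 2: given B=9, V=1, carry-in 0, and digits 1,3,6,9 already taken and all letters distinct, B+U≡V (mod 10) forces U=2. So U=2.
Step 6. [col 4: S + E ≡ U (mod 10)] column 4 (S + E ≡ U (mod 10), carry-in 0) doesn't pin S yet; pick S=4 and continue. So S=4.
Step 7. [col 4: S + E ≡ U (mod 10)] column 4: given S=4, U=2, carry-in 0, and digits 1,2,3,4,6,9 already taken and all letters distinct, S+E≡U (mod 10) forces E=8, so E=8.
Step 8. [col 5: K + J ≡ E (mod 10)] no forcing yet in column 5 (carry-in 1); K=7 is free and consistent — try it, so K=7.
Step 9. [col 5: K + J ≡ E (mod 10)] column 5: given K=7, E=8, carry-in 1, and digits 1,2,3,4,6,7,8,9 already taken and all letters distinct, K+J≡E (mod 10) forces J=0, so J=0.
Step 10. [col 6: E + K ≡ N (mod 10)] column 6 reads E+K+carry(0)=N with E=8, K=7; with digits 0,1,2,3,4,6,7,8,9 already taken and all letters distinct, the only value for N is 5. So N=5.

Answer: B=9, E=8, J=0, K=7, N=5, O=6, S=4, U=2, V=1, Y=3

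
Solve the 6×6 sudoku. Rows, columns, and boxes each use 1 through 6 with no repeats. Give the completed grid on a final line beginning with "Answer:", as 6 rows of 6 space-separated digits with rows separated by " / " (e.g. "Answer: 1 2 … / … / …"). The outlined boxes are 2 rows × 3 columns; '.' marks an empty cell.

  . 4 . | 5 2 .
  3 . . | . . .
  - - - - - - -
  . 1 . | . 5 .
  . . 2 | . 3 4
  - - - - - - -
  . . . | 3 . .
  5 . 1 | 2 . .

Step 1. [r6c6∈{6}] r6c6 is down to just 6, so r6c6=6.
Step 2. [r4c1∈{6}] nothing but 6 survives at r4c1. So r4c1=6.
Step 3. [r2c5∈{1,4,6}] across col 5, 6 lands solely at r2c5 ⇒ r2c5=6.
Step 4. [r2c6∈{1}] only 1 remains possible at r2c6. So r2c6=1.
Step 5. [r2c2∈{2,5}] in row 2, 2 fits only at r2c2 ⇒ r2c2=2.
Step 6. [r3c1∈{4}] r3c1's peers cover all but 4. So r3c1=4.
Step 7. [r5c3∈{4,6}] across col 3, 4 lands solely at r5c3. So r5c3=4.
Step 8. [r5c2∈{6}] r5c2's peers cover all but 6 ⇒ r5c2=6.
Step 9. [r2c3∈{5}] r2c3 is down to just 5. So r2c3=5.
Step 10. [r4c2∈{5}] r4c2 is down to just 5 ⇒ r4c2=5.
Step 11. [r1c6∈{3}] only 3 remains possible at r1c6, so r1c6=3.
Step 12. [r4c4∈{1}] r4c4 has the single candidate 1 ⇒ r4c4=1.
Step 13. [r5c1∈{2}] r5c1 is down to just 2 ⇒ r5c1=2.
Step 14. [r5c5∈{1}] only 1 remains possible at r5c5. So r5c5=1.
Step 15. [r2c4∈{4}] nothing but 4 survives at r2c4 ⇒ r2c4=4.
Step 16. [r3c4∈{6}] r3c4's peers cover all but 6, so r3c4=6.
Step 17. [r6c5∈{4}] r6c5 has the single candidate 4, so r6c5=4.
Step 18. [r5c6∈{5}] only 5 remains possible at r5c6. So r5c6=5.
Step 19. [r6c2∈{3}] nothing but 3 survives at r6c2, so r6c2=3.
Step 20. [r3c6∈{2}] r3c6 is down to just 2. So r3c6=2.
Step 21. [r3c3∈{3}] r3c3 is down to just 3 ⇒ r3c3=3.
Step 22. [r1c1∈{1}] only 1 remains possible at r1c1 ⇒ r1c1=1.
Step 23. [r1c3∈{6}] r1c3 has the single candidate 6, so r1c3=6.

Answer: 1 4 6 5 2 3 / 3 2 5 4 6 1 / 4 1 3 6 5 2 / 6 5 2 1 3 4 / 2 6 4 3 1 5 / 5 3 1 2 4 6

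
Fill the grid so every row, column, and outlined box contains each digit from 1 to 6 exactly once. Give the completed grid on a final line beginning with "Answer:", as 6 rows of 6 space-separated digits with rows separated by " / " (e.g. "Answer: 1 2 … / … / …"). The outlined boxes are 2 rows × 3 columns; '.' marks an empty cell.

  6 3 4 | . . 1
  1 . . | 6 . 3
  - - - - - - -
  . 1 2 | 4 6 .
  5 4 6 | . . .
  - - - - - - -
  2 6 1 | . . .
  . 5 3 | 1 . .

Step 1. [r2c5∈{2,4,5}] r2c5 is the only open cell in row 2 admitting 4, so r2c5=4.
Step 2. [r6c5∈{2}] r6c5's peers cover all but 2 ⇒ r6c5=2.
Step 3. [r5c6∈{4,5}] row 5 places 4 nowhere but r5c6 ⇒ r5c6=4.
Step 4. [r1c5∈{5}] only 5 remains possible at r1c5, so r1c5=5.
Step 5. [r5c5∈{3}] r5c5's peers cover all but 3. So r5c5=3.
Step 6. [r1c4∈{2}] only 2 remains possible at r1c4 ⇒ r1c4=2.
Step 7. [r4c6∈{2}] r4c6's peers cover all but 2 ⇒ r4c6=2.
Step 8. [r3c6∈{5}] r3c6's peers cover all but 5, so r3c6=5.
Step 9. [r2c2∈{2}] r2c2's peers cover all but 2. So r2c2=2.
Step 10. [r2c3∈{5}] only 5 remains possible at r2c3, so r2c3=5.
Step 11. [r5c4∈{5}] r5c4 is down to just 5, so r5c4=5.
Step 12. [r6c6∈{6}] r6c6's peers cover all but 6. So r6c6=6.
Step 13. [r4c4∈{3}] r4c4's peers cover all but 3. So r4c4=3.
Step 14. [r3c1∈{3}] r3c1's peers cover all but 3. So r3c1=3.
Step 15. [r6c1∈{4}] r6c1 is down to just 4. So r6c1=4.
Step 16. [r4c5∈{1}] r4c5's peers cover all but 1. So r4c5=1.

Answer: 6 3 4 2 5 1 / 1 2 5 6 4 3 / 3 1 2 4 6 5 / 5 4 6 3 1 2 / 2 6 1 5 3 4 / 4 5 3 1 2 6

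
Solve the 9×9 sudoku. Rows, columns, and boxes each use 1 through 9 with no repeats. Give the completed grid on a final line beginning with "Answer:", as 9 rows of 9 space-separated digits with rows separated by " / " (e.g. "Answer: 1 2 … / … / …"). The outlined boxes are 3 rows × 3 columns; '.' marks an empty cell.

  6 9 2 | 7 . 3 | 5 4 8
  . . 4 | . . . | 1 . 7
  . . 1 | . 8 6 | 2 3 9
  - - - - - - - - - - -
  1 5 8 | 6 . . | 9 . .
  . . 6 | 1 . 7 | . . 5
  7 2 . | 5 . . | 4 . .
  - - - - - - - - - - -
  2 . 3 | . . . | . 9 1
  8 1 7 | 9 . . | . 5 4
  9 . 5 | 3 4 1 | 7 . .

Step 1. [r5c5∈{2,3,9}] 9 has one home in row 5: r5c5 ⇒ r5c5=9.
Step 2. [r9c8∈{2,6,8}] 8 has one home in row 9: r9c8, so r9c8=8.
Step 3. [r7c7∈{6}] only 6 remains possible at r7c7, so r7c7=6.
Step 4. [r8c6∈{2}] r8c6 has the single candidate 2, so r8c6=2.
Step 5. [r4c5∈{2,3}] box 5 places 2 nowhere but r4c5, so r4c5=2.
Step 6. [r2c5∈{5}] r2c5's peers cover all but 5 ⇒ r2c5=5.
Step 7. [r2c1∈{3}] r2c1 has the single candidate 3. So r2c1=3.
Step 8. [r5c2∈{3,4}] across col 2, 3 lands solely at r5c2, so r5c2=3.
Step 9. [r6c9∈{3,6}] r6c9 is the only open cell in col 9 admitting 6. So r6c9=6.
Step 10. [r7c6∈{5,8}] across row 7, 5 lands solely at r7c6 ⇒ r7c6=5.
Step 11. [r9c2∈{6}] r9c2 is down to just 6 ⇒ r9c2=6.
Step 12. [r9c9∈{2}] r9c9 is down to just 2. So r9c9=2.
Step 13. [r7c4∈{8}] only 8 remains possible at r7c4, so r7c4=8.
Step 14. [r2c8∈{6}] r2c8's peers cover all but 6. So r2c8=6.
Step 15. [r2c2∈{8}] nothing but 8 survives at r2c2 ⇒ r2c2=8.
Step 16. [r2c4∈{2}] only 2 remains possible at r2c4, so r2c4=2.
Step 17. [r7c2∈{4}] nothing but 4 survives at r7c2 ⇒ r7c2=4.
Step 18. [r7c5∈{7}] r7c5 is down to just 7. So r7c5=7.
Step 19. [r3c2∈{7}] r3c2 is down to just 7. So r3c2=7.
Step 20. [r1c5∈{1}] nothing but 1 survives at r1c5, so r1c5=1.
Step 21. [r2c6∈{9}] nothing but 9 survives at r2c6. So r2c6=9.
Step 22. [r8c5∈{6}] r8c5's peers cover all but 6, so r8c5=6.
Step 23. [r4c9∈{3}] only 3 remains possible at r4c9. So r4c9=3.
Step 24. [r6c5∈{3}] nothing but 3 survives at r6c5 ⇒ r6c5=3.
Step 25. [r6c3∈{9}] r6c3's peers cover all but 9 ⇒ r6c3=9.
Step 26. [r6c6∈{8}] nothing but 8 survives at r6c6. So r6c6=8.
Step 27. [r3c1∈{5}] r3c1 has the single candidate 5 ⇒ r3c1=5.
Step 28. [r4c8∈{7}] r4c8 has the single candidate 7. So r4c8=7.
Step 29. [r5c8∈{2}] nothing but 2 survives at r5c8. So r5c8=2.
Step 30. [r4c6∈{4}] r4c6 is down to just 4 ⇒ r4c6=4.
Step 31. [r8c7∈{3}] r8c7 is down to just 3. So r8c7=3.
Step 32. [r3c4∈{4}] nothing but 4 survives at r3c4, so r3c4=4.
Step 33. [r6c8∈{1}] r6c8 has the single candidate 1. So r6c8=1.
Step 34. [r5c7∈{8}] r5c7 has the single candidate 8. So r5c7=8.
Step 35. [r5c1∈{4}] nothing but 4 survives at r5c1 ⇒ r5c1=4.

Answer: 6 9 2 7 1 3 5 4 8 / 3 8 4 2 5 9 1 6 7 / 5 7 1 4 8 6 2 3 9 / 1 5 8 6 2 4 9 7 3 / 4 3 6 1 9 7 8 2 5 / 7 2 9 5 3 8 4 1 6 / 2 4 3 8 7 5 6 9 1 / 8 1 7 9 6 2 3 5 4 / 9 6 5 3 4 1 7 8 2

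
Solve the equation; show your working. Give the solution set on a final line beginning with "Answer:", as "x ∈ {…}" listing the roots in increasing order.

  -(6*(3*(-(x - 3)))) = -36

Step 1. [-(6*(3*(-(x - 3)))) = -36] flip signs both sides. So neg: 6*(3*(-(x - 3))) = 36.
Step 2. [6*(3*(-(x - 3))) = 36] LHS = 6·(…); ÷6 both sides ⇒ div: 3*(-(x - 3)) = 6.
Step 3. [3*(-(x - 3)) = 6] 3·(inner) — divide through by 3. So div: -(x - 3) = 2.
Step 4. [-(x - 3) = 2] LHS negated; negate both sides. So neg: x - 3 = -2.
Step 5. [x - 3 = -2] the outer -3 inverts by adding 3, so sub: x = 1.

Answer: x ∈ {1}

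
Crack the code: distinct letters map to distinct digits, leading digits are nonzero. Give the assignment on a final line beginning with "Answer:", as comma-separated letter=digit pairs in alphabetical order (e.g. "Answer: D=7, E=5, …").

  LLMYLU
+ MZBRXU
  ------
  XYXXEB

Step 1. [col 1: U + U ≡ B (mod 10)] column 1 (U + U ≡ B (mod 10), carry-in 0) doesn't pin U yet; pick U=8 and continue ⇒ U=8.
Step 2. [col 1: U + U ≡ B (mod 10)] column 1 reads U+U+carry(0)=B with U=8; with digits 8 already taken and all letters distinct, the only value for B is 6, so B=6.
Step 3. [col 2: L + X ≡ E (mod 10)] several values work for X in column 2 (L + X ≡ E (mod 10), carry-in 1); try X=7. So X=7.
Step 4. [col 2: L + X ≡ E (mod 10)] column 2 (L + X ≡ E (mod 10), carry-in 1) doesn't pin E yet; pick E=3 and continue. So E=3.
Step 5. [col 2: L + X ≡ E (mod 10)] column 2 reads L+X+carry(1)=E with X=7, E=3; with digits 3,6,7,8 already taken and all letters distinct, the only value for L is 5, so L=5.
Step 6. [col 3: Y + R ≡ X (mod 10)] column 3 (Y + R ≡ X (mod 10), carry-in 1) doesn't pin R yet; pick R=2 and continue. So R=2.
Step 7. [col 3: Y + R ≡ X (mod 10)] in column 3 we have Y+R≡X with carry-in 1; given R=2, X=7 and digits 2,3,5,6,7,8 already taken and all letters distinct, that pins Y to 4 ⇒ Y=4.
Step 8. [col 4: M + B ≡ X (mod 10)] in column 4 we have M+B≡X with carry-in 0; given B=6, X=7 and digits 2,3,4,5,6,7,8 already taken and all letters distinct, that pins M to 1, so M=1.
Step 9. [col 5: L + Z ≡ Y (mod 10)] from column 5 (L=5, Y=4, carry-in 0, digits 1,2,3,4,5,6,7,8 already taken and all letters distinct): Z must equal 9, so Z=9.

Answer: B=6, E=3, L=5, M=1, R=2, U=8, X=7, Y=4, Z=9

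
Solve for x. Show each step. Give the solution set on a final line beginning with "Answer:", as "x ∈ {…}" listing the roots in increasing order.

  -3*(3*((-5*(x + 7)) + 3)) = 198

Step 1. [-3*(3*((-5*(x + 7)) + 3)) = 198] LHS = -3·(…); ÷-3 both sides, so div: 3*((-5*(x + 7)) + 3) = -66.
Step 2. [3*((-5*(x + 7)) + 3) = -66] 3·(inner) — divide through by 3, so div: (-5*(x + 7)) + 3 = -22.
Step 3. [(-5*(x + 7)) + 3 = -22] the outer +3 inverts by subtracting 3. So sub: -5*(x + 7) = -25.
Step 4. [-5*(x + 7) = -25] leading coefficient -5: divide by -5. So div: x + 7 = 5.
Step 5. [x + 7 = 5] peel the +7: subtract 7 from each side. So sub: x = -2.

Answer: x ∈ {-2}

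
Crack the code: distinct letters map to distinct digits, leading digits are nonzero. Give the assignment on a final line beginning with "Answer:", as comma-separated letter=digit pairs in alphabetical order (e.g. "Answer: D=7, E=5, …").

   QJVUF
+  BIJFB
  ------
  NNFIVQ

Step 1. [col 1: F + B ≡ Q (mod 10)] column 1 (F + B ≡ Q (mod 10), carry-in 0) doesn't pin B yet; pick B=4 and continue ⇒ B=4.
Step 2. [col 1: F + B ≡ Q (mod 10)] Q=7 is one option consistent with column 1 (F + B ≡ Q (mod 10), carry-in 0) — take it, so Q=7.
Step 3. [N] N is the leading digit of a 6-digit sum of two 5-digit numbers; the final carry is exactly 1 ⇒ N=1.
Step 4. [col 1: F + B ≡ Q (mod 10)] column 1 reads F+B+carry(0)=Q with B=4, Q=7; with digits 1,4,7 already taken and all letters distinct, the only value for F is 3, so F=3.
Step 5. [col 2: U + F ≡ V (mod 10)] U=5 is one option consistent with column 2 (U + F ≡ V (mod 10), carry-in 0) — take it, so U=5.
Step 6. [col 2: U + F ≡ V (mod 10)] in column 2 we have U+F≡V with carry-in 0; given U=5, F=3 and digits 1,3,4,5,7 already taken and all letters distinct, that pins V to 8. So V=8.
Step 7. [col 3: V + J ≡ I (mod 10)] column 3: given V=8, carry-in 0, and digits 1,3,4,5,7,8 already taken and all letters distinct, V+J≡I (mod 10) forces J=2 ⇒ J=2.
Step 8. [col 3: V + J ≡ I (mod 10)] from column 3 (V=8, J=2, carry-in 0, digits 1,2,3,4,5,7,8 already taken and all letters distinct): I must equal 0 ⇒ I=0.

Answer: B=4, F=3, I=0, J=2, N=1, Q=7, U=5, V=8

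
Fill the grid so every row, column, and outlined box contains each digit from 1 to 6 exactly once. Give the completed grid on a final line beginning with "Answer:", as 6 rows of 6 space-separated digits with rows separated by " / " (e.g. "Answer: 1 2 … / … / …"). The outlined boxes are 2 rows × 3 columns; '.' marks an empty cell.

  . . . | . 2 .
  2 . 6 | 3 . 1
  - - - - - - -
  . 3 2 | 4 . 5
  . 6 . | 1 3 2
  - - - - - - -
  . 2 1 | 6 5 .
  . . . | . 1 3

Step 1. [r2c2∈{4,5}] across row 2, 5 lands solely at r2c2, so r2c2=5.
Step 2. [r6c2∈{4}] r6c2 has the single candidate 4, so r6c2=4.
Step 3. [r6c3∈{5}] r6c3's peers cover all but 5 ⇒ r6c3=5.
Step 4. [r4c3∈{4}] only 4 remains possible at r4c3 ⇒ r4c3=4.
Step 5. [r1c1∈{1,3,4}] r1c1 is the only open cell in col 1 admitting 4. So r1c1=4.
Step 6. [r5c6∈{4}] nothing but 4 survives at r5c6, so r5c6=4.
Step 7. [r1c2∈{1}] r1c2 has the single candidate 1 ⇒ r1c2=1.
Step 8. [r5c1∈{3}] nothing but 3 survives at r5c1 ⇒ r5c1=3.
Step 9. [r1c3∈{3}] r1c3's peers cover all but 3. So r1c3=3.
Step 10. [r1c4∈{5}] r1c4 is down to just 5. So r1c4=5.
Step 11. [r4c1∈{5}] nothing but 5 survives at r4c1 ⇒ r4c1=5.
Step 12. [r3c5∈{6}] nothing but 6 survives at r3c5 ⇒ r3c5=6.
Step 13. [r6c1∈{6}] r6c1's peers cover all but 6 ⇒ r6c1=6.
Step 14. [r6c4∈{2}] only 2 remains possible at r6c4. So r6c4=2.
Step 15. [r2c5∈{4}] only 4 remains possible at r2c5 ⇒ r2c5=4.
Step 16. [r1c6∈{6}] nothing but 6 survives at r1c6 ⇒ r1c6=6.
Step 17. [r3c1∈{1}] nothing but 1 survives at r3c1, so r3c1=1.

Answer: 4 1 3 5 2 6 / 2 5 6 3 4 1 / 1 3 2 4 6 5 / 5 6 4 1 3 2 / 3 2 1 6 5 4 / 6 4 5 2 1 3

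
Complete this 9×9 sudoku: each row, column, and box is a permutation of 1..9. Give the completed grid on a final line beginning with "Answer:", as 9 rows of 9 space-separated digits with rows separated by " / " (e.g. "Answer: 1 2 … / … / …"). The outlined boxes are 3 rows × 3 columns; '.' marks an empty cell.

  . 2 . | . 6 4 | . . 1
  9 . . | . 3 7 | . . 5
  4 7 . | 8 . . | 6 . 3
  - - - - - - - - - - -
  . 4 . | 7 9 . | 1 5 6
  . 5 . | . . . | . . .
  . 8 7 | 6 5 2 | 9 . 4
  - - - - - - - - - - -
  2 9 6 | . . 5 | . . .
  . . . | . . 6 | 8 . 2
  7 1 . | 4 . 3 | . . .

Step 1. [r7c4∈{1}] r7c4 has the single candidate 1 ⇒ r7c4=1.
Step 2. [r4c1∈{3}] nothing but 3 survives at r4c1. So r4c1=3.
Step 3. [r3c3∈{1,5}] in row 3, 5 fits only at r3c3 ⇒ r3c3=5.
Step 4. [r7c9∈{7}] r7c9 is down to just 7. So r7c9=7.
Step 5. [r6c8∈{3}] only 3 remains possible at r6c8, so r6c8=3.
Step 6. [r5c9∈{8}] nothing but 8 survives at r5c9. So r5c9=8.
Step 7. [r5c6∈{1}] nothing but 1 survives at r5c6. So r5c6=1.
Step 8. [r1c1∈{8}] only 8 remains possible at r1c1, so r1c1=8.
Step 9. [r2c4∈{2}] only 2 remains possible at r2c4, so r2c4=2.
Step 10. [r7c8∈{4}] r7c8's peers cover all but 4. So r7c8=4.
Step 11. [r5c7∈{2,7}] 2 has one home in col 7: r5c7 ⇒ r5c7=2.
Step 12. [r9c9∈{9}] r9c9 is down to just 9, so r9c9=9.
Step 13. [r3c6∈{9}] r3c6 has the single candidate 9. So r3c6=9.
Step 14. [r8c3∈{3,4}] r8c3 is the only open cell in row 8 admitting 4, so r8c3=4.
Step 15. [r9c5∈{2,8}] in row 9, 2 fits only at r9c5, so r9c5=2.
Step 16. [r1c7∈{7}] r1c7 has the single candidate 7, so r1c7=7.
Step 17. [r4c3∈{2}] r4c3 is down to just 2 ⇒ r4c3=2.
Step 18. [r5c1∈{6}] r5c1 has the single candidate 6. So r5c1=6.
Step 19. [r1c3∈{3}] nothing but 3 survives at r1c3 ⇒ r1c3=3.
Step 20. [r5c5∈{4}] r5c5 has the single candidate 4. So r5c5=4.
Step 21. [r9c7∈{5}] only 5 remains possible at r9c7, so r9c7=5.
Step 22. [r5c8∈{7}] nothing but 7 survives at r5c8 ⇒ r5c8=7.
Step 23. [r5c4∈{3}] only 3 remains possible at r5c4 ⇒ r5c4=3.
Step 24. [r6c1∈{1}] nothing but 1 survives at r6c1. So r6c1=1.
Step 25. [r1c4∈{5}] nothing but 5 survives at r1c4 ⇒ r1c4=5.
Step 26. [r2c7∈{4}] r2c7's peers cover all but 4 ⇒ r2c7=4.
Step 27. [r2c2∈{6}] r2c2 has the single candidate 6. So r2c2=6.
Step 28. [r1c8∈{9}] r1c8 is down to just 9. So r1c8=9.
Step 29. [r2c8∈{8}] r2c8's peers cover all but 8, so r2c8=8.
Step 30. [r9c8∈{6}] r9c8's peers cover all but 6 ⇒ r9c8=6.
Step 31. [r8c2∈{3}] r8c2 is down to just 3. So r8c2=3.
Step 32. [r7c5∈{8}] r7c5 has the single candidate 8 ⇒ r7c5=8.
Step 33. [r7c7∈{3}] r7c7's peers cover all but 3. So r7c7=3.
Step 34. [r8c5∈{7}] r8c5 has the single candidate 7, so r8c5=7.
Step 35. [r3c5∈{1}] r3c5 has the single candidate 1 ⇒ r3c5=1.
Step 36. [r3c8∈{2}] r3c8 has the single candidate 2, so r3c8=2.
Step 37. [r9c3∈{8}] r9c3's peers cover all but 8 ⇒ r9c3=8.
Step 38. [r8c8∈{1}] nothing but 1 survives at r8c8, so r8c8=1.
Step 39. [r2c3∈{1}] nothing but 1 survives at r2c3, so r2c3=1.
Step 40. [r8c4∈{9}] r8c4 has the single candidate 9, so r8c4=9.
Step 41. [r4c6∈{8}] r4c6 is down to just 8 ⇒ r4c6=8.
Step 42. [r5c3∈{9}] r5c3's peers cover all but 9, so r5c3=9.
Step 43. [r8c1∈{5}] only 5 remains possible at r8c1 ⇒ r8c1=5.

Answer: 8 2 3 5 6 4 7 9 1 / 9 6 1 2 3 7 4 8 5 / 4 7 5 8 1 9 6 2 3 / 3 4 2 7 9 8 1 5 6 / 6 5 9 3 4 1 2 7 8 / 1 8 7 6 5 2 9 3 4 / 2 9 6 1 8 5 3 4 7 / 5 3 4 9 7 6 8 1 2 / 7 1 8 4 2 3 5 6 9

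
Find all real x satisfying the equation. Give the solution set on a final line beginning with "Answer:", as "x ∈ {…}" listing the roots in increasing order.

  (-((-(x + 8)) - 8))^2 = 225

Step 1. [(-((-(x + 8)) - 8))^2 = 225] √ both sides: 225 ≥ 0 gives two branches, so sqrt: -((-(x + 8)) - 8) = 15 or -15.
Step 2. [-((-(x + 8)) - 8) = 15 or -15] leading − — multiply by −1, so neg: (-(x + 8)) - 8 = -15 or 15.
Step 3. [(-(x + 8)) - 8 = -15 or 15] 8 comes off first (add 8), so sub: -(x + 8) = -7 or 23.
Step 4. [-(x + 8) = -7 or 23] flip signs both sides, so neg: x + 8 = 7 or -23.
Step 5. [x + 8 = 7 or -23] +8 is outermost — subtract 8 both sides, so sub: x = -1 or -31.

Answer: x ∈ {-31, -1}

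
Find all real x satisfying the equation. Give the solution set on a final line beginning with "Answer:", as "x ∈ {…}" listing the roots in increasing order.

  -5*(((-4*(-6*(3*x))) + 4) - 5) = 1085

Step 1. [-5*(((-4*(-6*(3*x))) + 4) - 5) = 1085] LHS = -5·(…); ÷-5 both sides. So div: ((-4*(-6*(3*x))) + 4) - 5 = -217.
Step 2. [((-4*(-6*(3*x))) + 4) - 5 = -217] 5 comes off first (add 5), so sub: (-4*(-6*(3*x))) + 4 = -212.
Step 3. [(-4*(-6*(3*x))) + 4 = -212] -4 | LHS and -4 | -212: pull -4 out. So factor: (-6*(3*x)) - 1 = 53.
Step 4. [(-6*(3*x)) - 1 = 53] peel the -1: add 1 from each side, so sub: -6*(3*x) = 54.
Step 5. [-6*(3*x) = 54] leading coefficient -6: divide by -6, so div: 3*x = -9.
Step 6. [3*x = -9] divide by the outer 3 ⇒ div: x = -3.

Answer: x ∈ {-3}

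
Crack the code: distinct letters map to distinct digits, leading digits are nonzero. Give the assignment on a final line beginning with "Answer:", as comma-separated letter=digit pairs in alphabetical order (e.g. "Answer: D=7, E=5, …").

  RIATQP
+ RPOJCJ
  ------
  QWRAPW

Step 1. [col 1: P + J ≡ W (mod 10)] no forcing yet in column 1 (carry-in 0); W=4 is free and consistent — try it. So W=4.
Step 2. [col 1: P + J ≡ W (mod 10)] column 1 (P + J ≡ W (mod 10), carry-in 0) doesn't pin P yet; pick P=6 and continue ⇒ P=6.
Step 3. [col 1: P + J ≡ W (mod 10)] column 1: given P=6, W=4, carry-in 0, and digits 4,6 already taken and all letters distinct, P+J≡W (mod 10) forces J=8 ⇒ J=8.
Step 4. [col 2: Q + C ≡ P (mod 10)] column 2 (Q + C ≡ P (mod 10), carry-in 1) doesn't pin Q yet; pick Q=5 and continue, so Q=5.
Step 5. [col 2: Q + C ≡ P (mod 10)] in column 2 we have Q+C≡P with carry-in 1; given Q=5, P=6 and digits 4,5,6,8 already taken and all letters distinct, that pins C to 0. So C=0.
Step 6. [col 3: T + J ≡ A (mod 10)] column 3 (T + J ≡ A (mod 10), carry-in 0) doesn't pin A yet; pick A=9 and continue. So A=9.
Step 7. [col 3: T + J ≡ A (mod 10)] in column 3 we have T+J≡A with carry-in 0; given J=8, A=9 and digits 0,4,5,6,8,9 already taken and all letters distinct, that pins T to 1. So T=1.
Step 8. [col 4: A + O ≡ R (mod 10)] in column 4 we have A+O≡R with carry-in 0; given A=9 and digits 0,1,4,5,6,8,9 already taken and all letters distinct, that pins O to 3, so O=3.
Step 9. [col 4: A + O ≡ R (mod 10)] column 4: given A=9, O=3, carry-in 0, and digits 0,1,3,4,5,6,8,9 already taken and all letters distinct, A+O≡R (mod 10) forces R=2 ⇒ R=2.
Step 10. [col 5: I + P ≡ W (mod 10)] from column 5 (P=6, W=4, carry-in 1, digits 0,1,2,3,4,5,6,8,9 already taken and all letters distinct): I must equal 7. So I=7.

Answer: A=9, C=0, I=7, J=8, O=3, P=6, Q=5, R=2, T=1, W=4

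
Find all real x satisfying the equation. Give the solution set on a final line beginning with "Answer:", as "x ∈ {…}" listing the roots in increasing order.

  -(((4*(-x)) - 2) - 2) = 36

Step 1. [-(((4*(-x)) - 2) - 2) = 36] leading − — multiply by −1, so neg: ((4*(-x)) - 2) - 2 = -36.
Step 2. [((4*(-x)) - 2) - 2 = -36] 2 comes off first (add 2) ⇒ sub: (4*(-x)) - 2 = -34.
Step 3. [(4*(-x)) - 2 = -34] -2 is outermost — add 2 both sides ⇒ sub: 4*(-x) = -32.
Step 4. [4*(-x) = -32] LHS = 4·(…); ÷4 both sides ⇒ div: -x = -8.
Step 5. [-x = -8] LHS negated; negate both sides. So neg: x = 8.

Answer: x ∈ {8}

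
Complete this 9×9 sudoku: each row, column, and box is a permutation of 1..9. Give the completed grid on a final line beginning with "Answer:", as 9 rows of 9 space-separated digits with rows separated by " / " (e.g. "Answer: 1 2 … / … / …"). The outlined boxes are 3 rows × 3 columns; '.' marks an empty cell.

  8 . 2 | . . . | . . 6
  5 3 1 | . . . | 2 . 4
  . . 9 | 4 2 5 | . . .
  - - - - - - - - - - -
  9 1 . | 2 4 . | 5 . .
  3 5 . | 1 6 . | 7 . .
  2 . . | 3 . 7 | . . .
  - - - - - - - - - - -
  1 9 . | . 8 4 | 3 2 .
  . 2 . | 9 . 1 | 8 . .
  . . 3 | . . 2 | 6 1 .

Step 1. [r1c4∈{7}] r1c4 has the single candidate 7, so r1c4=7.
Step 2. [r8c8∈{4,5,7}] across box 9, 4 lands solely at r8c8, so r8c8=4.
Step 3. [r4c6∈{8}] r4c6 is down to just 8, so r4c6=8.
Step 4. [r2c5∈{9}] r2c5's peers cover all but 9. So r2c5=9.
Step 5. [r6c7∈{1,4,9}] across col 7, 4 lands solely at r6c7 ⇒ r6c7=4.
Step 6. [r9c9∈{5,7,9}] 9 has one home in row 9: r9c9, so r9c9=9.
Step 7. [r6c8∈{6,8,9}] 9 has one home in row 6: r6c8 ⇒ r6c8=9.
Step 8. [r5c8∈{8}] r5c8 has the single candidate 8, so r5c8=8.
Step 9. [r4c3∈{6,7}] r4c3 is the only open cell in row 4 admitting 7, so r4c3=7.
Step 10. [r3c9∈{1,3,7,8}] r3c9 is the only open cell in row 3 admitting 8 ⇒ r3c9=8.
Step 11. [r3c8∈{3,7}] 3 has one home in row 3: r3c8, so r3c8=3.
Step 12. [r8c5∈{3,5,7}] across row 8, 3 lands solely at r8c5 ⇒ r8c5=3.
Step 13. [r9c2∈{4,7,8}] across row 9, 8 lands solely at r9c2 ⇒ r9c2=8.
Step 14. [r7c4∈{5,6}] across box 8, 6 lands solely at r7c4. So r7c4=6.
Step 15. [r7c3∈{5}] nothing but 5 survives at r7c3. So r7c3=5.
Step 16. [r9c5∈{5,7}] r9c5 is the only open cell in col 5 admitting 7. So r9c5=7.
Step 17. [r8c1∈{6,7}] 7 has one home in box 7: r8c1. So r8c1=7.
Step 18. [r6c2∈{6}] r6c2's peers cover all but 6 ⇒ r6c2=6.
Step 19. [r1c7∈{1,9}] in row 1, 9 fits only at r1c7, so r1c7=9.
Step 20. [r4c8∈{6}] only 6 remains possible at r4c8 ⇒ r4c8=6.
Step 21. [r1c5∈{1}] nothing but 1 survives at r1c5 ⇒ r1c5=1.
Step 22. [r2c4∈{8}] nothing but 8 survives at r2c4. So r2c4=8.
Step 23. [r8c9∈{5}] nothing but 5 survives at r8c9 ⇒ r8c9=5.
Step 24. [r4c9∈{3}] r4c9 has the single candidate 3. So r4c9=3.
Step 25. [r5c6∈{9}] only 9 remains possible at r5c6 ⇒ r5c6=9.
Step 26. [r7c9∈{7}] r7c9 has the single candidate 7 ⇒ r7c9=7.
Step 27. [r6c9∈{1}] nothing but 1 survives at r6c9. So r6c9=1.
Step 28. [r5c3∈{4}] only 4 remains possible at r5c3 ⇒ r5c3=4.
Step 29. [r3c1∈{6}] only 6 remains possible at r3c1, so r3c1=6.
Step 30. [r1c6∈{3}] nothing but 3 survives at r1c6 ⇒ r1c6=3.
Step 31. [r6c3∈{8}] nothing but 8 survives at r6c3, so r6c3=8.
Step 32. [r5c9∈{2}] only 2 remains possible at r5c9. So r5c9=2.
Step 33. [r8c3∈{6}] r8c3 is down to just 6, so r8c3=6.
Step 34. [r1c2∈{4}] only 4 remains possible at r1c2 ⇒ r1c2=4.
Step 35. [r2c6∈{6}] nothing but 6 survives at r2c6, so r2c6=6.
Step 36. [r1c8∈{5}] r1c8's peers cover all but 5. So r1c8=5.
Step 37. [r3c7∈{1}] nothing but 1 survives at r3c7. So r3c7=1.
Step 38. [r9c1∈{4}] nothing but 4 survives at r9c1. So r9c1=4.
Step 39. [r6c5∈{5}] r6c5 is down to just 5. So r6c5=5.
Step 40. [r9c4∈{5}] r9c4 has the single candidate 5, so r9c4=5.
Step 41. [r2c8∈{7}] only 7 remains possible at r2c8, so r2c8=7.
Step 42. [r3c2∈{7}] r3c2's peers cover all but 7, so r3c2=7.

Answer: 8 4 2 7 1 3 9 5 6 / 5 3 1 8 9 6 2 7 4 / 6 7 9 4 2 5 1 3 8 / 9 1 7 2 4 8 5 6 3 / 3 5 4 1 6 9 7 8 2 / 2 6 8 3 5 7 4 9 1 / 1 9 5 6 8 4 3 2 7 / 7 2 6 9 3 1 8 4 5 / 4 8 3 5 7 2 6 1 9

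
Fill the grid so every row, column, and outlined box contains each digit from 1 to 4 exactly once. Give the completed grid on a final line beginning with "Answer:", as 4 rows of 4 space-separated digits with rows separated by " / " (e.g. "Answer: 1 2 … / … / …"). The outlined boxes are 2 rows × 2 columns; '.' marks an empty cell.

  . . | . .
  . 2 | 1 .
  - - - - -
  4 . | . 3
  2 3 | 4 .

Step 1. [r1c2∈{1,4}] in col 2, 4 fits only at r1c2. So r1c2=4.
Step 2. [r1c3∈{2,3}] in col 3, 3 fits only at r1c3. So r1c3=3.
Step 3. [r2c4∈{4}] r2c4 is down to just 4 ⇒ r2c4=4.
Step 4. [r3c3∈{2}] only 2 remains possible at r3c3, so r3c3=2.
Step 5. [r4c4∈{1}] only 1 remains possible at r4c4, so r4c4=1.
Step 6. [r1c1∈{1}] r1c1 has the single candidate 1. So r1c1=1.
Step 7. [r2c1∈{3}] r2c1 is down to just 3. So r2c1=3.
Step 8. [r3c2∈{1}] r3c2 is down to just 1, so r3c2=1.
Step 9. [r1c4∈{2}] only 2 remains possible at r1c4. So r1c4=2.

Answer: 1 4 3 2 / 3 2 1 4 / 4 1 2 3 / 2 3 4 1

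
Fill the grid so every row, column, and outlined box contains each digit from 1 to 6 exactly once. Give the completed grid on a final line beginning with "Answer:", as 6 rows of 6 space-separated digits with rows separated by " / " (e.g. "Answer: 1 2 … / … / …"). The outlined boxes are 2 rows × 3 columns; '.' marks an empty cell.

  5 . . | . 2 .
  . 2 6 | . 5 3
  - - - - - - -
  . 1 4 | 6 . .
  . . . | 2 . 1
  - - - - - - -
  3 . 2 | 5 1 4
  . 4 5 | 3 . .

Step 1. [r1c3∈{1,3}] col 3 places 1 nowhere but r1c3 ⇒ r1c3=1.
Step 2. [r4c3∈{3}] r4c3 is down to just 3 ⇒ r4c3=3.
Step 3. [r4c1∈{6}] nothing but 6 survives at r4c1 ⇒ r4c1=6.
Step 4. [r1c6∈{6}] r1c6's peers cover all but 6, so r1c6=6.
Step 5. [r1c4∈{4}] nothing but 4 survives at r1c4. So r1c4=4.
Step 6. [r6c6∈{2}] nothing but 2 survives at r6c6, so r6c6=2.
Step 7. [r6c1∈{1}] nothing but 1 survives at r6c1 ⇒ r6c1=1.
Step 8. [r3c6∈{5}] only 5 remains possible at r3c6, so r3c6=5.
Step 9. [r4c2∈{5}] r4c2 has the single candidate 5. So r4c2=5.
Step 10. [r3c1∈{2}] r3c1 is down to just 2. So r3c1=2.
Step 11. [r5c2∈{6}] r5c2's peers cover all but 6 ⇒ r5c2=6.
Step 12. [r2c4∈{1}] r2c4's peers cover all but 1 ⇒ r2c4=1.
Step 13. [r2c1∈{4}] only 4 remains possible at r2c1. So r2c1=4.
Step 14. [r3c5∈{3}] only 3 remains possible at r3c5. So r3c5=3.
Step 15. [r1c2∈{3}] nothing but 3 survives at r1c2, so r1c2=3.
Step 16. [r6c5∈{6}] r6c5's peers cover all but 6. So r6c5=6.
Step 17. [r4c5∈{4}] r4c5 is down to just 4. So r4c5=4.

Answer: 5 3 1 4 2 6 / 4 2 6 1 5 3 / 2 1 4 6 3 5 / 6 5 3 2 4 1 / 3 6 2 5 1 4 / 1 4 5 3 6 2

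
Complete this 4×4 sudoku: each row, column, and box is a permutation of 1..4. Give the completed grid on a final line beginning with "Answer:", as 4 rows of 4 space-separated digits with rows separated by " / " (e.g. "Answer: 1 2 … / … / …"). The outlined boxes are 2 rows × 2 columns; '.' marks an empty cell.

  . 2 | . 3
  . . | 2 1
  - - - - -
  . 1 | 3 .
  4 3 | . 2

Step 1. [r1c1∈{1}] r1c1 has the single candidate 1, so r1c1=1.
Step 2. [r3c1∈{2}] r3c1 is down to just 2 ⇒ r3c1=2.
Step 3. [r2c1∈{3}] nothing but 3 survives at r2c1, so r2c1=3.
Step 4. [r3c4∈{4}] r3c4 has the single candidate 4. So r3c4=4.
Step 5. [r4c3∈{1}] only 1 remains possible at r4c3, so r4c3=1.
Step 6. [r2c2∈{4}] r2c2 is down to just 4. So r2c2=4.
Step 7. [r1c3∈{4}] nothing but 4 survives at r1c3 ⇒ r1c3=4.

Answer: 1 2 4 3 / 3 4 2 1 / 2 1 3 4 / 4 3 1 2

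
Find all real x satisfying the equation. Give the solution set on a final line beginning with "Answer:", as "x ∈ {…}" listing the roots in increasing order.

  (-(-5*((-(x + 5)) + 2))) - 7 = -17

Step 1. [(-(-5*((-(x + 5)) + 2))) - 7 = -17] peel the -7: add 7 from each side. So sub: -(-5*((-(x + 5)) + 2)) = -10.
Step 2. [-(-5*((-(x + 5)) + 2)) = -10] flip signs both sides. So neg: -5*((-(x + 5)) + 2) = 10.
Step 3. [-5*((-(x + 5)) + 2) = 10] -5·(inner) — divide through by -5, so div: (-(x + 5)) + 2 = -2.
Step 4. [(-(x + 5)) + 2 = -2] +2 is outermost — subtract 2 both sides, so sub: -(x + 5) = -4.
Step 5. [-(x + 5) = -4] leading − — multiply by −1. So neg: x + 5 = 4.
Step 6. [x + 5 = 4] the outer +5 inverts by subtracting 5. So sub: x = -1.

Answer: x ∈ {-1}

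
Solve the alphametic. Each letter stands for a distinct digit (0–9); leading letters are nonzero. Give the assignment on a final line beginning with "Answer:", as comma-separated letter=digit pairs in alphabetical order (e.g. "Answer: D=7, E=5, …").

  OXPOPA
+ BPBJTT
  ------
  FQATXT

Step 1. [col 1: A + T ≡ T (mod 10)] from column 1 (nothing yet, carry-in 0, all letters distinct, none taken yet): A must equal 0 ⇒ A=0.
Step 2. [col 1: A + T ≡ T (mod 10)] column 1 (A + T ≡ T (mod 10), carry-in 0) doesn't pin T yet; pick T=5 and continue, so T=5.
Step 3. [col 2: P + T ≡ X (mod 10)] column 2 (P + T ≡ X (mod 10), carry-in 0) doesn't pin P yet; pick P=3 and continue ⇒ P=3.
Step 4. [col 2: P + T ≡ X (mod 10)] column 2: given P=3, T=5, carry-in 0, and digits 0,3,5 already taken and all letters distinct, P+T≡X (mod 10) forces X=8. So X=8.
Step 5. [col 3: O + J ≡ T (mod 10)] several values work for O in column 3 (O + J ≡ T (mod 10), carry-in 0); try O=1 ⇒ O=1.
Step 6. [col 3: O + J ≡ T (mod 10)] column 3 reads O+J+carry(0)=T with O=1, T=5; with digits 0,1,3,5,8 already taken and all letters distinct, the only value for J is 4 ⇒ J=4.
Step 7. [col 4: P + B ≡ A (mod 10)] in column 4 we have P+B≡A with carry-in 0; given P=3, A=0 and digits 0,1,3,4,5,8 already taken and all letters distinct, that pins B to 7 ⇒ B=7.
Step 8. [col 5: X + P ≡ Q (mod 10)] column 5 reads X+P+carry(1)=Q with X=8, P=3; with digits 0,1,3,4,5,7,8 already taken and all letters distinct, the only value for Q is 2 ⇒ Q=2.
Step 9. [col 6: O + B ≡ F (mod 10)] column 6: given O=1, B=7, carry-in 1, and digits 0,1,2,3,4,5,7,8 already taken and all letters distinct, O+B≡F (mod 10) forces F=9, so F=9.

Answer: A=0, B=7, F=9, J=4, O=1, P=3, Q=2, T=5, X=8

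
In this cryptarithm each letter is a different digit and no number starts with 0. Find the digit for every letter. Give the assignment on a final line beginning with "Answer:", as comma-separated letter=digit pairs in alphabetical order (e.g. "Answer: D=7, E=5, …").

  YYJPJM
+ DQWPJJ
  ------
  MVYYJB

Step 1. [col 1: M + J ≡ B (mod 10)] no forcing yet in column 1 (carry-in 0); M=8 is free and consistent — try it ⇒ M=8.
Step 2. [col 1: M + J ≡ B (mod 10)] several values work for B in column 1 (M + J ≡ B (mod 10), carry-in 0); try B=7, so B=7.
Step 3. [col 1: M + J ≡ B (mod 10)] column 1: given M=8, B=7, carry-in 0, and digits 7,8 already taken and all letters distinct, M+J≡B (mod 10) forces J=9, so J=9.
Step 4. [col 3: P + P ≡ Y (mod 10)] no forcing yet in column 3 (carry-in 1); Y=3 is free and consistent — try it ⇒ Y=3.
Step 5. [col 3: P + P ≡ Y (mod 10)] P=1 is one option consistent with column 3 (P + P ≡ Y (mod 10), carry-in 1) — take it, so P=1.
Step 6. [col 4: J + W ≡ Y (mod 10)] column 4: given J=9, Y=3, carry-in 0, and digits 1,3,7,8,9 already taken and all letters distinct, J+W≡Y (mod 10) forces W=4. So W=4.
Step 7. [col 5: Y + Q ≡ V (mod 10)] no forcing yet in column 5 (carry-in 1); Q=2 is free and consistent — try it, so Q=2.
Step 8. [col 5: Y + Q ≡ V (mod 10)] in column 5 we have Y+Q≡V with carry-in 1; given Y=3, Q=2 and digits 1,2,3,4,7,8,9 already taken and all letters distinct, that pins V to 6, so V=6.
Step 9. [col 6: Y + D ≡ M (mod 10)] column 6 reads Y+D+carry(0)=M with Y=3, M=8; with digits 1,2,3,4,6,7,8,9 already taken and all letters distinct, the only value for D is 5, so D=5.

Answer: B=7, D=5, J=9, M=8, P=1, Q=2, V=6, W=4, Y=3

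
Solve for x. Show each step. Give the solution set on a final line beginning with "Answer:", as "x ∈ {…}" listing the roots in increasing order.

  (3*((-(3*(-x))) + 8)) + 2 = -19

Step 1. [(3*((-(3*(-x))) + 8)) + 2 = -19] 2 comes off first (subtract 2), so sub: 3*((-(3*(-x))) + 8) = -21.
Step 2. [3*((-(3*(-x))) + 8) = -21] LHS = 3·(…); ÷3 both sides. So div: (-(3*(-x))) + 8 = -7.
Step 3. [(-(3*(-x))) + 8 = -7] the outer +8 inverts by subtracting 8, so sub: -(3*(-x)) = -15.
Step 4. [-(3*(-x)) = -15] leading − — multiply by −1. So neg: 3*(-x) = 15.
Step 5. [3*(-x) = 15] leading coefficient 3: divide by 3, so div: -x = 5.
Step 6. [-x = 5] LHS negated; negate both sides. So neg: x = -5.

Answer: x ∈ {-5}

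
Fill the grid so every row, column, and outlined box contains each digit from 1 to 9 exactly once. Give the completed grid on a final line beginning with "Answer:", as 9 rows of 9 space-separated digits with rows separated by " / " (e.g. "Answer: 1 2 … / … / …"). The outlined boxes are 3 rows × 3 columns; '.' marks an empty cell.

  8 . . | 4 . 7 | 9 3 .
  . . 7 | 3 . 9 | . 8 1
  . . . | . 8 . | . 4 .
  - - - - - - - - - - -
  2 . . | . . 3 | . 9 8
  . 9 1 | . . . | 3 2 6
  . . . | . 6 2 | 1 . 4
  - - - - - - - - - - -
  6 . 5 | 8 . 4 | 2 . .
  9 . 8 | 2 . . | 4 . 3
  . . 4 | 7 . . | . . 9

Step 1. [r5c4∈{5}] r5c4's peers cover all but 5 ⇒ r5c4=5.
Step 2. [r9c2∈{1,2,3}] in row 9, 2 fits only at r9c2 ⇒ r9c2=2.
Step 3. [r3c4∈{1,6}] across col 4, 6 lands solely at r3c4 ⇒ r3c4=6.
Step 4. [r7c9∈{7}] only 7 remains possible at r7c9 ⇒ r7c9=7.
Step 5. [r6c8∈{5,7}] in col 8, 7 fits only at r6c8 ⇒ r6c8=7.
Step 6. [r4c7∈{5}] r4c7 is down to just 5. So r4c7=5.
Step 7. [r7c8∈{1}] only 1 remains possible at r7c8. So r7c8=1.
Step 8. [r7c2∈{3}] r7c2's peers cover all but 3. So r7c2=3.
Step 9. [r9c1∈{1}] only 1 remains possible at r9c1 ⇒ r9c1=1.
Step 10. [r5c1∈{4,7}] col 1 places 7 nowhere but r5c1 ⇒ r5c1=7.
Step 11. [r4c2∈{4,6}] in box 4, 4 fits only at r4c2. So r4c2=4.
Step 12. [r2c5∈{2,5}] across row 2, 2 lands solely at r2c5 ⇒ r2c5=2.
Step 13. [r6c3∈{3}] r6c3's peers cover all but 3. So r6c3=3.
Step 14. [r6c1∈{5}] only 5 remains possible at r6c1 ⇒ r6c1=5.
Step 15. [r2c2∈{5,6}] r2c2 is the only open cell in row 2 admitting 5, so r2c2=5.
Step 16. [r1c2∈{1,6}] col 2 places 6 nowhere but r1c2. So r1c2=6.
Step 17. [r1c5∈{1,5}] across row 1, 1 lands solely at r1c5 ⇒ r1c5=1.
Step 18. [r8c5∈{5}] r8c5's peers cover all but 5. So r8c5=5.
Step 19. [r9c6∈{6}] only 6 remains possible at r9c6 ⇒ r9c6=6.
Step 20. [r1c9∈{2,5}] r1c9 is the only open cell in row 1 admitting 5. So r1c9=5.
Step 21. [r1c3∈{2}] r1c3 has the single candidate 2 ⇒ r1c3=2.
Step 22. [r4c5∈{7}] only 7 remains possible at r4c5. So r4c5=7.
Step 23. [r3c2∈{1}] only 1 remains possible at r3c2. So r3c2=1.
Step 24. [r3c7∈{7}] r3c7 has the single candidate 7. So r3c7=7.
Step 25. [r6c2∈{8}] r6c2 has the single candidate 8. So r6c2=8.
Step 26. [r9c8∈{5}] r9c8 has the single candidate 5, so r9c8=5.
Step 27. [r7c5∈{9}] only 9 remains possible at r7c5 ⇒ r7c5=9.
Step 28. [r8c8∈{6}] nothing but 6 survives at r8c8, so r8c8=6.
Step 29. [r3c3∈{9}] r3c3's peers cover all but 9. So r3c3=9.
Step 30. [r3c1∈{3}] r3c1's peers cover all but 3 ⇒ r3c1=3.
Step 31. [r8c6∈{1}] r8c6 is down to just 1 ⇒ r8c6=1.
Step 32. [r4c4∈{1}] r4c4's peers cover all but 1 ⇒ r4c4=1.
Step 33. [r5c6∈{8}] nothing but 8 survives at r5c6, so r5c6=8.
Step 34. [r5c5∈{4}] nothing but 4 survives at r5c5, so r5c5=4.
Step 35. [r2c1∈{4}] r2c1 is down to just 4. So r2c1=4.
Step 36. [r9c5∈{3}] r9c5's peers cover all but 3, so r9c5=3.
Step 37. [r3c9∈{2}] nothing but 2 survives at r3c9. So r3c9=2.
Step 38. [r8c2∈{7}] r8c2 has the single candidate 7. So r8c2=7.
Step 39. [r9c7∈{8}] only 8 remains possible at r9c7 ⇒ r9c7=8.
Step 40. [r2c7∈{6}] r2c7 is down to just 6 ⇒ r2c7=6.
Step 41. [r6c4∈{9}] r6c4's peers cover all but 9. So r6c4=9.
Step 42. [r3c6∈{5}] r3c6 has the single candidate 5, so r3c6=5.
Step 43. [r4c3∈{6}] r4c3 has the single candidate 6 ⇒ r4c3=6.

Answer: 8 6 2 4 1 7 9 3 5 / 4 5 7 3 2 9 6 8 1 / 3 1 9 6 8 5 7 4 2 / 2 4 6 1 7 3 5 9 8 / 7 9 1 5 4 8 3 2 6 / 5 8 3 9 6 2 1 7 4 / 6 3 5 8 9 4 2 1 7 / 9 7 8 2 5 1 4 6 3 / 1 2 4 7 3 6 8 5 9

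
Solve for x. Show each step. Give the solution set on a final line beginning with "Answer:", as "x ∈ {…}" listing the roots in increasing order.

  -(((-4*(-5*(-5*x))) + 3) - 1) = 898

Step 1. [-(((-4*(-5*(-5*x))) + 3) - 1) = 898] leading − — multiply by −1 ⇒ neg: ((-4*(-5*(-5*x))) + 3) - 1 = -898.
Step 2. [((-4*(-5*(-5*x))) + 3) - 1 = -898] peel the -1: add 1 from each side, so sub: (-4*(-5*(-5*x))) + 3 = -897.
Step 3. [(-4*(-5*(-5*x))) + 3 = -897] peel the +3: subtract 3 from each side ⇒ sub: -4*(-5*(-5*x)) = -900.
Step 4. [-4*(-5*(-5*x)) = -900] divide by the outer -4 ⇒ div: -5*(-5*x) = 225.
Step 5. [-5*(-5*x) = 225] divide by the outer -5. So div: -5*x = -45.
Step 6. [-5*x = -45] -5·(inner) — divide through by -5. So div: x = 9.

Answer: x ∈ {9}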